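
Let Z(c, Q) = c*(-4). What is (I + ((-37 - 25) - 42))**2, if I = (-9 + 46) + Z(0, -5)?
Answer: 4489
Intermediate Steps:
Z(c, Q) = -4*c
I = 37 (I = (-9 + 46) - 4*0 = 37 + 0 = 37)
(I + ((-37 - 25) - 42))**2 = (37 + ((-37 - 25) - 42))**2 = (37 + (-62 - 42))**2 = (37 - 104)**2 = (-67)**2 = 4489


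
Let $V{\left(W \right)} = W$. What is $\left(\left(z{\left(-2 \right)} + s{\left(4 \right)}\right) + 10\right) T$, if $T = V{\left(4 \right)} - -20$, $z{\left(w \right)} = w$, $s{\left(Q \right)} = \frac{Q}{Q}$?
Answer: $216$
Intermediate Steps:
$s{\left(Q \right)} = 1$
$T = 24$ ($T = 4 - -20 = 4 + 20 = 24$)
$\left(\left(z{\left(-2 \right)} + s{\left(4 \right)}\right) + 10\right) T = \left(\left(-2 + 1\right) + 10\right) 24 = \left(-1 + 10\right) 24 = 9 \cdot 24 = 216$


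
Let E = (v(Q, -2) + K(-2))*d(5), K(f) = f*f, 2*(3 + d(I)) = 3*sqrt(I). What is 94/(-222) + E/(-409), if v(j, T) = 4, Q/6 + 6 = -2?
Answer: -16559/45399 - 12*sqrt(5)/409 ≈ -0.43035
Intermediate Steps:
Q = -48 (Q = -36 + 6*(-2) = -36 - 12 = -48)
d(I) = -3 + 3*sqrt(I)/2 (d(I) = -3 + (3*sqrt(I))/2 = -3 + 3*sqrt(I)/2)
K(f) = f**2
E = -24 + 12*sqrt(5) (E = (4 + (-2)**2)*(-3 + 3*sqrt(5)/2) = (4 + 4)*(-3 + 3*sqrt(5)/2) = 8*(-3 + 3*sqrt(5)/2) = -24 + 12*sqrt(5) ≈ 2.8328)
94/(-222) + E/(-409) = 94/(-222) + (-24 + 12*sqrt(5))/(-409) = 94*(-1/222) + (-24 + 12*sqrt(5))*(-1/409) = -47/111 + (24/409 - 12*sqrt(5)/409) = -16559/45399 - 12*sqrt(5)/409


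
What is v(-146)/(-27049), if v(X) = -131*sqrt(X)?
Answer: 131*I*sqrt(146)/27049 ≈ 0.058519*I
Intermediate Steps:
v(-146)/(-27049) = -131*I*sqrt(146)/(-27049) = -131*I*sqrt(146)*(-1/27049) = 131*I*sqrt(146)/27049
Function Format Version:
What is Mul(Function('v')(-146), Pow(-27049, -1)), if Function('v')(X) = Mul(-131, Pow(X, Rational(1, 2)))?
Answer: Mul(Rational(131, 27049), I, Pow(146, Rational(1, 2))) ≈ Mul(0.058519, I)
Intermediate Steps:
Mul(Function('v')(-146), Pow(-27049, -1)) = Mul(Mul(-131, Pow(-146, Rational(1, 2))), Pow(-27049, -1)) = Mul(Mul(-131, Mul(I, Pow(146, Rational(1, 2)))), Rational(-1, 27049)) = Mul(Mul(-131, I, Pow(146, Rational(1, 2))), Rational(-1, 27049)) = Mul(Rational(131, 27049), I, Pow(146, Rational(1, 2)))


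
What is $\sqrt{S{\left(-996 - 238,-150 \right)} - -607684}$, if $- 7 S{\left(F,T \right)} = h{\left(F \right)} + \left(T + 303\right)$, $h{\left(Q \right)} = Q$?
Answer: $\frac{\sqrt{29784083}}{7} \approx 779.64$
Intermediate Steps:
$S{\left(F,T \right)} = - \frac{303}{7} - \frac{F}{7} - \frac{T}{7}$ ($S{\left(F,T \right)} = - \frac{F + \left(T + 303\right)}{7} = - \frac{F + \left(303 + T\right)}{7} = - \frac{303 + F + T}{7} = - \frac{303}{7} - \frac{F}{7} - \frac{T}{7}$)
$\sqrt{S{\left(-996 - 238,-150 \right)} - -607684} = \sqrt{\left(- \frac{303}{7} - \frac{-996 - 238}{7} - - \frac{150}{7}\right) - -607684} = \sqrt{\left(- \frac{303}{7} - \frac{-996 - 238}{7} + \frac{150}{7}\right) + \left(-508 + 608192\right)} = \sqrt{\left(- \frac{303}{7} - - \frac{1234}{7} + \frac{150}{7}\right) + 607684} = \sqrt{\left(- \frac{303}{7} + \frac{1234}{7} + \frac{150}{7}\right) + 607684} = \sqrt{\frac{1081}{7} + 607684} = \sqrt{\frac{4254869}{7}} = \frac{\sqrt{29784083}}{7}$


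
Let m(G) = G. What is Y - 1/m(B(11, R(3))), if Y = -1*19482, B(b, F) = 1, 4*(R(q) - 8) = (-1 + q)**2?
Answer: -19483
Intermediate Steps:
R(q) = 8 + (-1 + q)**2/4
Y = -19482
Y - 1/m(B(11, R(3))) = -19482 - 1/1 = -19482 - 1*1 = -19482 - 1 = -19483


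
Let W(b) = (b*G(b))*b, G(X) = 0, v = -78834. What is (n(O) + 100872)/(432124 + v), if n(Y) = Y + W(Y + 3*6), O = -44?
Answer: 7202/25235 ≈ 0.28540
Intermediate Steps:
W(b) = 0 (W(b) = (b*0)*b = 0*b = 0)
n(Y) = Y (n(Y) = Y + 0 = Y)
(n(O) + 100872)/(432124 + v) = (-44 + 100872)/(432124 - 78834) = 100828/353290 = 100828*(1/353290) = 7202/25235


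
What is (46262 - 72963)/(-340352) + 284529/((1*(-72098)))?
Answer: -47457462755/12269349248 ≈ -3.8680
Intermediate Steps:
(46262 - 72963)/(-340352) + 284529/((1*(-72098))) = -26701*(-1/340352) + 284529/(-72098) = 26701/340352 + 284529*(-1/72098) = 26701/340352 - 284529/72098 = -47457462755/12269349248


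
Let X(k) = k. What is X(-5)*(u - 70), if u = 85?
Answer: -75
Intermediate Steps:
X(-5)*(u - 70) = -5*(85 - 70) = -5*15 = -75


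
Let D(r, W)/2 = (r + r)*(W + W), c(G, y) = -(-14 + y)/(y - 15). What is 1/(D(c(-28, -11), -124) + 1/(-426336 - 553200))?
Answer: 12733968/12146246387 ≈ 0.0010484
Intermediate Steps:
c(G, y) = -(-14 + y)/(-15 + y)
D(r, W) = 8*W*r (D(r, W) = 2*((r + r)*(W + W)) = 2*((2*r)*(2*W)) = 2*(4*W*r) = 8*W*r)
1/(D(c(-28, -11), -124) + 1/(-426336 - 553200)) = 1/(8*(-124)*((14 - 1*(-11))/(-15 - 11)) + 1/(-426336 - 553200)) = 1/(8*(-124)*((14 + 11)/(-26)) + 1/(-979536)) = 1/(8*(-124)*(-1/26*25) - 1/979536) = 1/(8*(-124)*(-25/26) - 1/979536) = 1/(12400/13 - 1/979536) = 1/(12146246387/12733968) = 12733968/12146246387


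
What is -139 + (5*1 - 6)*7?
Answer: -146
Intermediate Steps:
-139 + (5*1 - 6)*7 = -139 + (5 - 6)*7 = -139 - 1*7 = -139 - 7 = -146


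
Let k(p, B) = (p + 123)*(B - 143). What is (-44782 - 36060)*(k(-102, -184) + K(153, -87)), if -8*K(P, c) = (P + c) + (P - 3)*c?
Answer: 423935448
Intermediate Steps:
k(p, B) = (-143 + B)*(123 + p) (k(p, B) = (123 + p)*(-143 + B) = (-143 + B)*(123 + p))
K(P, c) = -P/8 - c/8 - c*(-3 + P)/8 (K(P, c) = -((P + c) + (P - 3)*c)/8 = -((P + c) + (-3 + P)*c)/8 = -((P + c) + c*(-3 + P))/8 = -(P + c + c*(-3 + P))/8 = -P/8 - c/8 - c*(-3 + P)/8)
(-44782 - 36060)*(k(-102, -184) + K(153, -87)) = (-44782 - 36060)*((-17589 - 143*(-102) + 123*(-184) - 184*(-102)) + (-⅛*153 + (¼)*(-87) - ⅛*153*(-87))) = -80842*((-17589 + 14586 - 22632 + 18768) + (-153/8 - 87/4 + 13311/8)) = -80842*(-6867 + 1623) = -80842*(-5244) = 423935448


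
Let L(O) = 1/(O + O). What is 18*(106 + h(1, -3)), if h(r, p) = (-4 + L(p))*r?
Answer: 1833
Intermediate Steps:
L(O) = 1/(2*O)
h(r, p) = r*(-4 + 1/(2*p)) (h(r, p) = (-4 + 1/(2*p))*r = r*(-4 + 1/(2*p)))
18*(106 + h(1, -3)) = 18*(106 + (-4*1 + (1/2)*1/(-3))) = 18*(106 + (-4 + (1/2)*1*(-1/3))) = 18*(106 + (-4 - 1/6)) = 18*(106 - 25/6) = 18*(611/6) = 1833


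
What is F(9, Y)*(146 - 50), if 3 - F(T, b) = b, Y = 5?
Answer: -192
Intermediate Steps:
F(T, b) = 3 - b
F(9, Y)*(146 - 50) = (3 - 1*5)*(146 - 50) = (3 - 5)*96 = -2*96 = -192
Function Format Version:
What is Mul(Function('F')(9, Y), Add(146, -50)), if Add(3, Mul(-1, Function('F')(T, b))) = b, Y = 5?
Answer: -192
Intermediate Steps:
Function('F')(T, b) = Add(3, Mul(-1, b))
Mul(Function('F')(9, Y), Add(146, -50)) = Mul(Add(3, Mul(-1, 5)), Add(146, -50)) = Mul(Add(3, -5), 96) = Mul(-2, 96) = -192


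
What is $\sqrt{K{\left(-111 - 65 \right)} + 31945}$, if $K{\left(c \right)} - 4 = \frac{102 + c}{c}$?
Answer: $\frac{\sqrt{61854078}}{44} \approx 178.74$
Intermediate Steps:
$K{\left(c \right)} = 4 + \frac{102 + c}{c}$
$\sqrt{K{\left(-111 - 65 \right)} + 31945} = \sqrt{\left(5 + \frac{102}{-111 - 65}\right) + 31945} = \sqrt{\left(5 + \frac{102}{-176}\right) + 31945} = \sqrt{\left(5 + 102 \left(- \frac{1}{176}\right)\right) + 31945} = \sqrt{\left(5 - \frac{51}{88}\right) + 31945} = \sqrt{\frac{389}{88} + 31945} = \sqrt{\frac{2811549}{88}} = \frac{\sqrt{61854078}}{44}$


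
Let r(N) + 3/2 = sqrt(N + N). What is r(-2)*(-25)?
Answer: 75/2 - 50*I ≈ 37.5 - 50.0*I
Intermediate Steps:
r(N) = -3/2 + sqrt(2)*sqrt(N) (r(N) = -3/2 + sqrt(N + N) = -3/2 + sqrt(2*N) = -3/2 + sqrt(2)*sqrt(N))
r(-2)*(-25) = (-3/2 + sqrt(2)*sqrt(-2))*(-25) = (-3/2 + sqrt(2)*(I*sqrt(2)))*(-25) = (-3/2 + 2*I)*(-25) = 75/2 - 50*I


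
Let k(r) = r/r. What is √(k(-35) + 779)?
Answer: 2*√195 ≈ 27.928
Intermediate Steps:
k(r) = 1
√(k(-35) + 779) = √(1 + 779) = √780 = 2*√195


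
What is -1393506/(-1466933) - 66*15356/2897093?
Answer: 2550385750290/4249841325769 ≈ 0.60011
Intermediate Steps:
-1393506/(-1466933) - 66*15356/2897093 = -1393506*(-1/1466933) - 1013496*1/2897093 = 1393506/1466933 - 1013496/2897093 = 2550385750290/4249841325769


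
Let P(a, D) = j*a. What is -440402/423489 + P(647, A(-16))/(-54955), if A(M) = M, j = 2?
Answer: -24750286676/23272837995 ≈ -1.0635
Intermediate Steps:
P(a, D) = 2*a
-440402/423489 + P(647, A(-16))/(-54955) = -440402/423489 + (2*647)/(-54955) = -440402*1/423489 + 1294*(-1/54955) = -440402/423489 - 1294/54955 = -24750286676/23272837995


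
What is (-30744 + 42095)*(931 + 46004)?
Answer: 532759185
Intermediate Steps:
(-30744 + 42095)*(931 + 46004) = 11351*46935 = 532759185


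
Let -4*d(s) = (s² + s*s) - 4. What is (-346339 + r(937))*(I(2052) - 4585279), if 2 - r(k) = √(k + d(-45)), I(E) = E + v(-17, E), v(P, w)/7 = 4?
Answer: 1587331392063 + 4583199*I*√298/2 ≈ 1.5873e+12 + 3.9559e+7*I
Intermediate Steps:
d(s) = 1 - s²/2 (d(s) = -((s² + s*s) - 4)/4 = -((s² + s²) - 4)/4 = -(2*s² - 4)/4 = -(-4 + 2*s²)/4 = 1 - s²/2)
v(P, w) = 28 (v(P, w) = 7*4 = 28)
I(E) = 28 + E (I(E) = E + 28 = 28 + E)
r(k) = 2 - √(-2023/2 + k) (r(k) = 2 - √(k + (1 - ½*(-45)²)) = 2 - √(k + (1 - ½*2025)) = 2 - √(k + (1 - 2025/2)) = 2 - √(k - 2023/2) = 2 - √(-2023/2 + k))
(-346339 + r(937))*(I(2052) - 4585279) = (-346339 + (2 - √(-4046 + 4*937)/2))*((28 + 2052) - 4585279) = (-346339 + (2 - √(-4046 + 3748)/2))*(2080 - 4585279) = (-346339 + (2 - I*√298/2))*(-4583199) = (-346337 - I*√298/2)*(-4583199) = 1587331392063 + 4583199*I*√298/2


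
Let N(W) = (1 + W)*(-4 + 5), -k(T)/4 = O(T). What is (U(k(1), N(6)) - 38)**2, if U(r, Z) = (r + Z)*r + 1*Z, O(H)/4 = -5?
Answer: 48011041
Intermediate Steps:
O(H) = -20 (O(H) = 4*(-5) = -20)
k(T) = 80 (k(T) = -4*(-20) = 80)
N(W) = 1 + W (N(W) = (1 + W)*1 = 1 + W)
U(r, Z) = Z + r*(Z + r) (U(r, Z) = (Z + r)*r + Z = r*(Z + r) + Z = Z + r*(Z + r))
(U(k(1), N(6)) - 38)**2 = (((1 + 6) + 80**2 + (1 + 6)*80) - 38)**2 = ((7 + 6400 + 7*80) - 38)**2 = ((7 + 6400 + 560) - 38)**2 = (6967 - 38)**2 = 6929**2 = 48011041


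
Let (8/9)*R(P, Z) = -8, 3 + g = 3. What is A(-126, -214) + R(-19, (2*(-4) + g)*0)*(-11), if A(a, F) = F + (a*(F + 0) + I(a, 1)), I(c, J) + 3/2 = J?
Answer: 53697/2 ≈ 26849.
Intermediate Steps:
g = 0 (g = -3 + 3 = 0)
R(P, Z) = -9 (R(P, Z) = (9/8)*(-8) = -9)
I(c, J) = -3/2 + J
A(a, F) = -½ + F + F*a (A(a, F) = F + (a*(F + 0) + (-3/2 + 1)) = F + (a*F - ½) = F + (F*a - ½) = F + (-½ + F*a) = -½ + F + F*a)
A(-126, -214) + R(-19, (2*(-4) + g)*0)*(-11) = (-½ - 214 - 214*(-126)) - 9*(-11) = (-½ - 214 + 26964) + 99 = 53499/2 + 99 = 53697/2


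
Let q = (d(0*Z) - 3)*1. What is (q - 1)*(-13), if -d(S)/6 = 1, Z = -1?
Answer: 130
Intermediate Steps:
d(S) = -6 (d(S) = -6*1 = -6)
q = -9 (q = (-6 - 3)*1 = -9*1 = -9)
(q - 1)*(-13) = (-9 - 1)*(-13) = -10*(-13) = 130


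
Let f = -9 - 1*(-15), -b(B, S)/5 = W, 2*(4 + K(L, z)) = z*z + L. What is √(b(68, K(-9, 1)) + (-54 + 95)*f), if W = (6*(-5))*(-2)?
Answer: 3*I*√6 ≈ 7.3485*I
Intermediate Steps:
W = 60 (W = -30*(-2) = 60)
K(L, z) = -4 + L/2 + z²/2 (K(L, z) = -4 + (z*z + L)/2 = -4 + (z² + L)/2 = -4 + (L + z²)/2 = -4 + (L/2 + z²/2) = -4 + L/2 + z²/2)
b(B, S) = -300 (b(B, S) = -5*60 = -300)
f = 6 (f = -9 + 15 = 6)
√(b(68, K(-9, 1)) + (-54 + 95)*f) = √(-300 + (-54 + 95)*6) = √(-300 + 41*6) = √(-300 + 246) = √(-54) = 3*I*√6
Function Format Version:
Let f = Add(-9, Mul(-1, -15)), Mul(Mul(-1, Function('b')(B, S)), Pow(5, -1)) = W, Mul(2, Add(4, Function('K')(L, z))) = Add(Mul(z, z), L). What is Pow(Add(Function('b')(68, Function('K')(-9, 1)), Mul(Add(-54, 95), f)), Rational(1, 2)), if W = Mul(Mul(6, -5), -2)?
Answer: Mul(3, I, Pow(6, Rational(1, 2))) ≈ Mul(7.3485, I)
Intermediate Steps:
W = 60 (W = Mul(-30, -2) = 60)
Function('K')(L, z) = Add(-4, Mul(Rational(1, 2), L), Mul(Rational(1, 2), Pow(z, 2))) (Function('K')(L, z) = Add(-4, Mul(Rational(1, 2), Add(Mul(z, z), L))) = Add(-4, Mul(Rational(1, 2), Add(Pow(z, 2), L))) = Add(-4, Mul(Rational(1, 2), Add(L, Pow(z, 2)))) = Add(-4, Add(Mul(Rational(1, 2), L), Mul(Rational(1, 2), Pow(z, 2)))) = Add(-4, Mul(Rational(1, 2), L), Mul(Rational(1, 2), Pow(z, 2))))
Function('b')(B, S) = -300 (Function('b')(B, S) = Mul(-5, 60) = -300)
f = 6 (f = Add(-9, 15) = 6)
Pow(Add(Function('b')(68, Function('K')(-9, 1)), Mul(Add(-54, 95), f)), Rational(1, 2)) = Pow(Add(-300, Mul(Add(-54, 95), 6)), Rational(1, 2)) = Pow(Add(-300, Mul(41, 6)), Rational(1, 2)) = Pow(Add(-300, 246), Rational(1, 2)) = Pow(-54, Rational(1, 2)) = Mul(3, I, Pow(6, Rational(1, 2)))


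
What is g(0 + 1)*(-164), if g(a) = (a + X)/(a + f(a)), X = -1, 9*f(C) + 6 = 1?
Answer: 0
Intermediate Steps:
f(C) = -5/9 (f(C) = -2/3 + (1/9)*1 = -2/3 + 1/9 = -5/9)
g(a) = (-1 + a)/(-5/9 + a) (g(a) = (a - 1)/(a - 5/9) = (-1 + a)/(-5/9 + a))
g(0 + 1)*(-164) = (9*(-1 + (0 + 1))/(-5 + 9*(0 + 1)))*(-164) = (9*(-1 + 1)/(-5 + 9*1))*(-164) = (9*0/(-5 + 9))*(-164) = (9*0/4)*(-164) = (9*(1/4)*0)*(-164) = 0*(-164) = 0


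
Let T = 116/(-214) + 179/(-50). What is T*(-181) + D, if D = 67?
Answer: 4350043/5350 ≈ 813.09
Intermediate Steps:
T = -22053/5350 (T = 116*(-1/214) + 179*(-1/50) = -58/107 - 179/50 = -22053/5350 ≈ -4.1221)
T*(-181) + D = -22053/5350*(-181) + 67 = 3991593/5350 + 67 = 4350043/5350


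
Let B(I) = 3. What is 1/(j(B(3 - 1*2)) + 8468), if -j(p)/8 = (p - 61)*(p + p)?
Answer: 1/11252 ≈ 8.8873e-5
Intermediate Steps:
j(p) = -16*p*(-61 + p) (j(p) = -8*(p - 61)*(p + p) = -8*(-61 + p)*2*p = -16*p*(-61 + p))
1/(j(B(3 - 1*2)) + 8468) = 1/(16*3*(61 - 1*3) + 8468) = 1/(16*3*(61 - 3) + 8468) = 1/(16*3*58 + 8468) = 1/(2784 + 8468) = 1/11252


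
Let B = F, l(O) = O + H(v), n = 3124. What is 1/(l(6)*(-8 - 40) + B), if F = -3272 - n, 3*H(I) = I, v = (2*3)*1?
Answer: -1/6780 ≈ -0.00014749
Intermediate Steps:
v = 6 (v = 6*1 = 6)
H(I) = I/3
l(O) = 2 + O (l(O) = O + (⅓)*6 = O + 2 = 2 + O)
F = -6396 (F = -3272 - 1*3124 = -3272 - 3124 = -6396)
B = -6396
1/(l(6)*(-8 - 40) + B) = 1/((2 + 6)*(-8 - 40) - 6396) = 1/(8*(-48) - 6396) = 1/(-384 - 6396) = 1/(-6780) = -1/6780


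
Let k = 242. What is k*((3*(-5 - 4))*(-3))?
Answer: 19602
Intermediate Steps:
k*((3*(-5 - 4))*(-3)) = 242*((3*(-5 - 4))*(-3)) = 242*((3*(-9))*(-3)) = 242*(-27*(-3)) = 242*81 = 19602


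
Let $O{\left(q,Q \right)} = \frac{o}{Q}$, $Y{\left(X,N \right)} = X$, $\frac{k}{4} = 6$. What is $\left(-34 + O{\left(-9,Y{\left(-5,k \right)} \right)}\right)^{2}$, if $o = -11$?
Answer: $\frac{25281}{25} \approx 1011.2$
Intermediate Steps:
$k = 24$ ($k = 4 \cdot 6 = 24$)
$O{\left(q,Q \right)} = - \frac{11}{Q}$
$\left(-34 + O{\left(-9,Y{\left(-5,k \right)} \right)}\right)^{2} = \left(-34 - \frac{11}{-5}\right)^{2} = \left(-34 - - \frac{11}{5}\right)^{2} = \left(-34 + \frac{11}{5}\right)^{2} = \left(- \frac{159}{5}\right)^{2} = \frac{25281}{25}$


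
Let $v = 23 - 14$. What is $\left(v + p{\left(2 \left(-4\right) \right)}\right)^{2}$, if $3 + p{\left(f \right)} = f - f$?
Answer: $36$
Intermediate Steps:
$p{\left(f \right)} = -3$ ($p{\left(f \right)} = -3 + \left(f - f\right) = -3 + 0 = -3$)
$v = 9$
$\left(v + p{\left(2 \left(-4\right) \right)}\right)^{2} = \left(9 - 3\right)^{2} = 6^{2} = 36$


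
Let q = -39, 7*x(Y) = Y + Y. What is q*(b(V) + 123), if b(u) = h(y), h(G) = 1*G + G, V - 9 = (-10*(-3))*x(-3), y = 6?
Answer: -5265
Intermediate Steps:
x(Y) = 2*Y/7 (x(Y) = (Y + Y)/7 = (2*Y)/7 = 2*Y/7)
V = -117/7 (V = 9 + (-10*(-3))*((2/7)*(-3)) = 9 - 2*(-15)*(-6/7) = 9 + 30*(-6/7) = 9 - 180/7 = -117/7 ≈ -16.714)
h(G) = 2*G (h(G) = G + G = 2*G)
b(u) = 12 (b(u) = 2*6 = 12)
q*(b(V) + 123) = -39*(12 + 123) = -39*135 = -5265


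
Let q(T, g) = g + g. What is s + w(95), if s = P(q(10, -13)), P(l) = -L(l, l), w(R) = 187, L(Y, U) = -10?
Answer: 197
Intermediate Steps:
q(T, g) = 2*g
P(l) = 10 (P(l) = -1*(-10) = 10)
s = 10
s + w(95) = 10 + 187 = 197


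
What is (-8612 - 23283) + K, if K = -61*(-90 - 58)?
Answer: -22867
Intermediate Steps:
K = 9028 (K = -61*(-148) = 9028)
(-8612 - 23283) + K = (-8612 - 23283) + 9028 = -31895 + 9028 = -22867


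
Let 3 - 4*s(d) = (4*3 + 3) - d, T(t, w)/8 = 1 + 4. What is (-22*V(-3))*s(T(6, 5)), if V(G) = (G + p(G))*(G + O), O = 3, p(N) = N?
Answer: 0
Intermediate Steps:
T(t, w) = 40 (T(t, w) = 8*(1 + 4) = 8*5 = 40)
V(G) = 2*G*(3 + G) (V(G) = (G + G)*(G + 3) = (2*G)*(3 + G) = 2*G*(3 + G))
s(d) = -3 + d/4 (s(d) = ¾ - ((4*3 + 3) - d)/4 = ¾ - ((12 + 3) - d)/4 = ¾ - (15 - d)/4 = ¾ + (-15/4 + d/4) = -3 + d/4)
(-22*V(-3))*s(T(6, 5)) = (-44*(-3)*(3 - 3))*(-3 + (¼)*40) = (-44*(-3)*0)*(-3 + 10) = -22*0*7 = 0*7 = 0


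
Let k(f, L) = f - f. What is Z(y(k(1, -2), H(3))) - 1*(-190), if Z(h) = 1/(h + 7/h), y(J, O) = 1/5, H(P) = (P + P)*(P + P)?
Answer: 33445/176 ≈ 190.03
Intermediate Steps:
H(P) = 4*P**2 (H(P) = (2*P)*(2*P) = 4*P**2)
k(f, L) = 0
y(J, O) = 1/5
Z(y(k(1, -2), H(3))) - 1*(-190) = 1/(5*(7 + (1/5)**2)) - 1*(-190) = 1/(5*(7 + 1/25)) + 190 = 1/(5*(176/25)) + 190 = (1/5)*(25/176) + 190 = 5/176 + 190 = 33445/176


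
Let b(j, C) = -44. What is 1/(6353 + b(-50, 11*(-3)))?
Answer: 1/6309 ≈ 0.00015850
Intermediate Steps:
1/(6353 + b(-50, 11*(-3))) = 1/(6353 - 44) = 1/6309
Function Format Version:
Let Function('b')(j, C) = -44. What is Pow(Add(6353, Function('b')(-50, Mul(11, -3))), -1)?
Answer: Rational(1, 6309) ≈ 0.00015850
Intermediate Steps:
Pow(Add(6353, Function('b')(-50, Mul(11, -3))), -1) = Pow(Add(6353, -44), -1) = Pow(6309, -1) = Rational(1, 6309)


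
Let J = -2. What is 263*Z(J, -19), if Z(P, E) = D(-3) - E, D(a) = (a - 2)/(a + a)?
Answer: 31297/6 ≈ 5216.2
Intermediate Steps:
D(a) = (-2 + a)/(2*a) (D(a) = (-2 + a)/((2*a)) = (-2 + a)*(1/(2*a)) = (-2 + a)/(2*a))
Z(P, E) = 5/6 - E (Z(P, E) = (1/2)*(-2 - 3)/(-3) - E = (1/2)*(-1/3)*(-5) - E = 5/6 - E)
263*Z(J, -19) = 263*(5/6 - 1*(-19)) = 263*(5/6 + 19) = 263*(119/6) = 31297/6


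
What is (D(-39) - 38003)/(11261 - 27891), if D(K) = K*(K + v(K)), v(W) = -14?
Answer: 17968/8315 ≈ 2.1609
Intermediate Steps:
D(K) = K*(-14 + K) (D(K) = K*(K - 14) = K*(-14 + K))
(D(-39) - 38003)/(11261 - 27891) = (-39*(-14 - 39) - 38003)/(11261 - 27891) = (-39*(-53) - 38003)/(-16630) = (2067 - 38003)*(-1/16630) = -35936*(-1/16630) = 17968/8315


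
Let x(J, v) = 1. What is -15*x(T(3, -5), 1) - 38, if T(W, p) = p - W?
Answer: -53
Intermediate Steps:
-15*x(T(3, -5), 1) - 38 = -15*1 - 38 = -15 - 38 = -53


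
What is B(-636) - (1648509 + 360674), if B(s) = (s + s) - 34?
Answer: -2010489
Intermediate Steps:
B(s) = -34 + 2*s (B(s) = 2*s - 34 = -34 + 2*s)
B(-636) - (1648509 + 360674) = (-34 + 2*(-636)) - (1648509 + 360674) = (-34 - 1272) - 1*2009183 = -1306 - 2009183 = -2010489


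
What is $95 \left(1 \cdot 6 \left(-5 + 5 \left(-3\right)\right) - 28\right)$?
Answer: $-14060$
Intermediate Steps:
$95 \left(1 \cdot 6 \left(-5 + 5 \left(-3\right)\right) - 28\right) = 95 \left(6 \left(-5 - 15\right) - 28\right) = 95 \left(6 \left(-20\right) - 28\right) = 95 \left(-120 - 28\right) = 95 \left(-148\right) = -14060$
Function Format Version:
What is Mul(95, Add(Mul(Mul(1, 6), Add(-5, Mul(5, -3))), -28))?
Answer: -14060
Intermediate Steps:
Mul(95, Add(Mul(Mul(1, 6), Add(-5, Mul(5, -3))), -28)) = Mul(95, Add(Mul(6, Add(-5, -15)), -28)) = Mul(95, Add(Mul(6, -20), -28)) = Mul(95, Add(-120, -28)) = Mul(95, -148) = -14060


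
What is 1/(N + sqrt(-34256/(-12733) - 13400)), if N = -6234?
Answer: -13229587/82501676682 - I*sqrt(6704000898)/27500558894 ≈ -0.00016036 - 2.9773e-6*I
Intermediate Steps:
1/(N + sqrt(-34256/(-12733) - 13400)) = 1/(-6234 + sqrt(-34256/(-12733) - 13400)) = 1/(-6234 + sqrt(-34256*(-1/12733) - 13400)) = 1/(-6234 + sqrt(34256/12733 - 13400)) = 1/(-6234 + sqrt(-170587944/12733)) = 1/(-6234 + 18*I*sqrt(6704000898)/12733)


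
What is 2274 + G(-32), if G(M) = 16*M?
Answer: 1762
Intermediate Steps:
2274 + G(-32) = 2274 + 16*(-32) = 2274 - 512 = 1762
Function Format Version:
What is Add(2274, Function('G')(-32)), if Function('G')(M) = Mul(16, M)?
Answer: 1762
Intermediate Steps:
Add(2274, Function('G')(-32)) = Add(2274, Mul(16, -32)) = Add(2274, -512) = 1762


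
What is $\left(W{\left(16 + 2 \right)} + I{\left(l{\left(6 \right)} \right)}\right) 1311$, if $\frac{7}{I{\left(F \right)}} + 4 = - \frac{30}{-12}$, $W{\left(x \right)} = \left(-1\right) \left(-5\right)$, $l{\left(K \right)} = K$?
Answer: $437$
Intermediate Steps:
$W{\left(x \right)} = 5$
$I{\left(F \right)} = - \frac{14}{3}$ ($I{\left(F \right)} = \frac{7}{-4 - \frac{30}{-12}} = \frac{7}{-4 - - \frac{5}{2}} = \frac{7}{-4 + \frac{5}{2}} = \frac{7}{- \frac{3}{2}} = 7 \left(- \frac{2}{3}\right) = - \frac{14}{3}$)
$\left(W{\left(16 + 2 \right)} + I{\left(l{\left(6 \right)} \right)}\right) 1311 = \left(5 - \frac{14}{3}\right) 1311 = \frac{1}{3} \cdot 1311 = 437$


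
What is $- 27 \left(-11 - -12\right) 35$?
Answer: $-945$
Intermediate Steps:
$- 27 \left(-11 - -12\right) 35 = - 27 \left(-11 + 12\right) 35 = \left(-27\right) 1 \cdot 35 = \left(-27\right) 35 = -945$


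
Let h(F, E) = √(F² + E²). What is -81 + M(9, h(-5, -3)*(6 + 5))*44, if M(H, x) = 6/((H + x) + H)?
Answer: -155871/1895 + 1452*√34/1895 ≈ -77.786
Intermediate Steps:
h(F, E) = √(E² + F²)
M(H, x) = 6/(x + 2*H)
-81 + M(9, h(-5, -3)*(6 + 5))*44 = -81 + (6/(√((-3)² + (-5)²)*(6 + 5) + 2*9))*44 = -81 + (6/(√(9 + 25)*11 + 18))*44 = -81 + (6/(√34*11 + 18))*44 = -81 + (6/(11*√34 + 18))*44 = -81 + (6/(18 + 11*√34))*44 = -81 + 264/(18 + 11*√34)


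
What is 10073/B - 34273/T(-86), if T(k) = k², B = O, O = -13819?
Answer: -548118495/102205324 ≈ -5.3629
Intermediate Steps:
B = -13819
10073/B - 34273/T(-86) = 10073/(-13819) - 34273/((-86)²) = 10073*(-1/13819) - 34273/7396 = -10073/13819 - 34273*1/7396 = -10073/13819 - 34273/7396 = -548118495/102205324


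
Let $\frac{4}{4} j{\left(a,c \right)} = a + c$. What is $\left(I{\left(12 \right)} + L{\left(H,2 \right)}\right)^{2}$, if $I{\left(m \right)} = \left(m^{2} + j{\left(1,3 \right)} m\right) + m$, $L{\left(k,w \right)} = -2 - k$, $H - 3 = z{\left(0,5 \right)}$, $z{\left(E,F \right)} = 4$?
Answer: $38025$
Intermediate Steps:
$H = 7$ ($H = 3 + 4 = 7$)
$j{\left(a,c \right)} = a + c$
$I{\left(m \right)} = m^{2} + 5 m$ ($I{\left(m \right)} = \left(m^{2} + \left(1 + 3\right) m\right) + m = \left(m^{2} + 4 m\right) + m = m^{2} + 5 m$)
$\left(I{\left(12 \right)} + L{\left(H,2 \right)}\right)^{2} = \left(12 \left(5 + 12\right) - 9\right)^{2} = \left(12 \cdot 17 - 9\right)^{2} = \left(204 - 9\right)^{2} = 195^{2} = 38025$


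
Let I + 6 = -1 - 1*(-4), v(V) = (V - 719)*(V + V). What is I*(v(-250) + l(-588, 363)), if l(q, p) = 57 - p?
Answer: -1452582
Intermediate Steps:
v(V) = 2*V*(-719 + V) (v(V) = (-719 + V)*(2*V) = 2*V*(-719 + V))
I = -3 (I = -6 + (-1 - 1*(-4)) = -6 + (-1 + 4) = -6 + 3 = -3)
I*(v(-250) + l(-588, 363)) = -3*(2*(-250)*(-719 - 250) + (57 - 1*363)) = -3*(2*(-250)*(-969) + (57 - 363)) = -3*(484500 - 306) = -3*484194 = -1452582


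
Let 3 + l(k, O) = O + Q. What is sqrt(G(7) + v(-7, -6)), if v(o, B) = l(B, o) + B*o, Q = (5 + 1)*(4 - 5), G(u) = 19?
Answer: 3*sqrt(5) ≈ 6.7082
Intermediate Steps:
Q = -6 (Q = 6*(-1) = -6)
l(k, O) = -9 + O (l(k, O) = -3 + (O - 6) = -3 + (-6 + O) = -9 + O)
v(o, B) = -9 + o + B*o (v(o, B) = (-9 + o) + B*o = -9 + o + B*o)
sqrt(G(7) + v(-7, -6)) = sqrt(19 + (-9 - 7 - 6*(-7))) = sqrt(19 + (-9 - 7 + 42)) = sqrt(19 + 26) = sqrt(45) = 3*sqrt(5)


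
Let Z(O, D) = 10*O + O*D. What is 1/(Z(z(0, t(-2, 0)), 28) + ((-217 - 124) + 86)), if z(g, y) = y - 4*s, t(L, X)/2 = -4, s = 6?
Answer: -1/1471 ≈ -0.00067981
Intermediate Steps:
t(L, X) = -8 (t(L, X) = 2*(-4) = -8)
z(g, y) = -24 + y (z(g, y) = y - 4*6 = y - 24 = -24 + y)
Z(O, D) = 10*O + D*O
1/(Z(z(0, t(-2, 0)), 28) + ((-217 - 124) + 86)) = 1/((-24 - 8)*(10 + 28) + ((-217 - 124) + 86)) = 1/(-32*38 + (-341 + 86)) = 1/(-1216 - 255) = 1/(-1471) = -1/1471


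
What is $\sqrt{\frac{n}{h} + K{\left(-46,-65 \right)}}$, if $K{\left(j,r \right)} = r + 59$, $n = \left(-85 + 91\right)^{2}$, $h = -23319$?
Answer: $\frac{5 i \sqrt{1611602}}{2591} \approx 2.4498 i$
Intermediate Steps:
$n = 36$ ($n = 6^{2} = 36$)
$K{\left(j,r \right)} = 59 + r$
$\sqrt{\frac{n}{h} + K{\left(-46,-65 \right)}} = \sqrt{\frac{36}{-23319} + \left(59 - 65\right)} = \sqrt{36 \left(- \frac{1}{23319}\right) - 6} = \sqrt{- \frac{4}{2591} - 6} = \sqrt{- \frac{15550}{2591}} = \frac{5 i \sqrt{1611602}}{2591}$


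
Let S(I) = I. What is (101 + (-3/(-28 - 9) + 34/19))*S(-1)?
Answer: -72318/703 ≈ -102.87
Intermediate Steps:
(101 + (-3/(-28 - 9) + 34/19))*S(-1) = (101 + (-3/(-28 - 9) + 34/19))*(-1) = (101 + (-3/(-37) + 34*(1/19)))*(-1) = (101 + (-3*(-1/37) + 34/19))*(-1) = (101 + (3/37 + 34/19))*(-1) = (101 + 1315/703)*(-1) = (72318/703)*(-1) = -72318/703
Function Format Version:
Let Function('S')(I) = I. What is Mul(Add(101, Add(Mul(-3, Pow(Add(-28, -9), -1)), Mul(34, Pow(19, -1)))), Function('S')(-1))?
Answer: Rational(-72318, 703) ≈ -102.87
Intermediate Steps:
Mul(Add(101, Add(Mul(-3, Pow(Add(-28, -9), -1)), Mul(34, Pow(19, -1)))), Function('S')(-1)) = Mul(Add(101, Add(Mul(-3, Pow(Add(-28, -9), -1)), Mul(34, Pow(19, -1)))), -1) = Mul(Add(101, Add(Mul(-3, Pow(-37, -1)), Mul(34, Rational(1, 19)))), -1) = Mul(Add(101, Add(Mul(-3, Rational(-1, 37)), Rational(34, 19))), -1) = Mul(Add(101, Add(Rational(3, 37), Rational(34, 19))), -1) = Mul(Add(101, Rational(1315, 703)), -1) = Mul(Rational(72318, 703), -1) = Rational(-72318, 703)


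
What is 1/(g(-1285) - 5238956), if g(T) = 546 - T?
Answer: -1/5237125 ≈ -1.9094e-7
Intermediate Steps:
1/(g(-1285) - 5238956) = 1/((546 - 1*(-1285)) - 5238956) = 1/((546 + 1285) - 5238956) = 1/(1831 - 5238956) = 1/(-5237125) = -1/5237125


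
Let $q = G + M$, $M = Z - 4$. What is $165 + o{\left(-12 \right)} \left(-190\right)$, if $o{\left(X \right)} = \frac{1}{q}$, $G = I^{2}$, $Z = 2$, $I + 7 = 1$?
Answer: $\frac{2710}{17} \approx 159.41$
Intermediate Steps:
$I = -6$ ($I = -7 + 1 = -6$)
$G = 36$ ($G = \left(-6\right)^{2} = 36$)
$M = -2$ ($M = 2 - 4 = -2$)
$q = 34$ ($q = 36 - 2 = 34$)
$o{\left(X \right)} = \frac{1}{34}$
$165 + o{\left(-12 \right)} \left(-190\right) = 165 + \frac{1}{34} \left(-190\right) = 165 - \frac{95}{17} = \frac{2710}{17}$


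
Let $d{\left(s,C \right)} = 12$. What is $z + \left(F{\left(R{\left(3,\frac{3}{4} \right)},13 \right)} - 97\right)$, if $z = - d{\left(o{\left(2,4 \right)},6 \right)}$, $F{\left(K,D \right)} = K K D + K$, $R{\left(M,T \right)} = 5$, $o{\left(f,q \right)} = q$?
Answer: $221$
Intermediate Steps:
$F{\left(K,D \right)} = K + D K^{2}$ ($F{\left(K,D \right)} = K^{2} D + K = D K^{2} + K = K + D K^{2}$)
$z = -12$ ($z = \left(-1\right) 12 = -12$)
$z + \left(F{\left(R{\left(3,\frac{3}{4} \right)},13 \right)} - 97\right) = -12 + \left(5 \left(1 + 13 \cdot 5\right) - 97\right) = -12 - \left(97 - 5 \left(1 + 65\right)\right) = -12 + \left(5 \cdot 66 - 97\right) = -12 + \left(330 - 97\right) = -12 + 233 = 221$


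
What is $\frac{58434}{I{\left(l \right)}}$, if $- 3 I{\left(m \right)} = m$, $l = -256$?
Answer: $\frac{87651}{128} \approx 684.77$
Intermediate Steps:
$I{\left(m \right)} = - \frac{m}{3}$
$\frac{58434}{I{\left(l \right)}} = \frac{58434}{\left(- \frac{1}{3}\right) \left(-256\right)} = \frac{58434}{\frac{256}{3}} = 58434 \cdot \frac{3}{256} = \frac{87651}{128}$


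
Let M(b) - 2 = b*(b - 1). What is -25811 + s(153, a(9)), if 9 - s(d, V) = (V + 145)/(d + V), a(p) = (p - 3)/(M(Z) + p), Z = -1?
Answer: -51476881/1995 ≈ -25803.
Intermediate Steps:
M(b) = 2 + b*(-1 + b) (M(b) = 2 + b*(b - 1) = 2 + b*(-1 + b))
a(p) = (-3 + p)/(4 + p) (a(p) = (p - 3)/((2 + (-1)² - 1*(-1)) + p) = (-3 + p)/((2 + 1 + 1) + p) = (-3 + p)/(4 + p))
s(d, V) = 9 - (145 + V)/(V + d) (s(d, V) = 9 - (V + 145)/(d + V) = 9 - (145 + V)/(V + d))
-25811 + s(153, a(9)) = -25811 + (-145 + 8*((-3 + 9)/(4 + 9)) + 9*153)/((-3 + 9)/(4 + 9) + 153) = -25811 + (-145 + 8*(6/13) + 1377)/(6/13 + 153) = -25811 + (-145 + 48/13 + 1377)/(1995/13) = -25811 + (13/1995)*(16064/13) = -25811 + 16064/1995 = -51476881/1995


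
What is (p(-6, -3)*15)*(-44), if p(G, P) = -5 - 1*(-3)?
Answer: 1320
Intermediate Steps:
p(G, P) = -2 (p(G, P) = -5 + 3 = -2)
(p(-6, -3)*15)*(-44) = -2*15*(-44) = -30*(-44) = 1320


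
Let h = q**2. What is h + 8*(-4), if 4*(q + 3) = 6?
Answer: -119/4 ≈ -29.750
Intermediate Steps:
q = -3/2 (q = -3 + (1/4)*6 = -3 + 3/2 = -3/2 ≈ -1.5000)
h = 9/4 (h = (-3/2)**2 = 9/4 ≈ 2.2500)
h + 8*(-4) = 9/4 + 8*(-4) = 9/4 - 32 = -119/4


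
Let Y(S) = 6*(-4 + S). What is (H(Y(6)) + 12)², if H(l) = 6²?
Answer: 2304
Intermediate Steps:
Y(S) = -24 + 6*S
H(l) = 36
(H(Y(6)) + 12)² = (36 + 12)² = 48² = 2304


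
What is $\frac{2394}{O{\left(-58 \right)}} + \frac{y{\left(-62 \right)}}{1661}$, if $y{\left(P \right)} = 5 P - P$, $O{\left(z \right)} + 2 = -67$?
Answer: $- \frac{1331182}{38203} \approx -34.845$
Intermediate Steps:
$O{\left(z \right)} = -69$ ($O{\left(z \right)} = -2 - 67 = -69$)
$y{\left(P \right)} = 4 P$
$\frac{2394}{O{\left(-58 \right)}} + \frac{y{\left(-62 \right)}}{1661} = \frac{2394}{-69} + \frac{4 \left(-62\right)}{1661} = 2394 \left(- \frac{1}{69}\right) - \frac{248}{1661} = - \frac{798}{23} - \frac{248}{1661} = - \frac{1331182}{38203}$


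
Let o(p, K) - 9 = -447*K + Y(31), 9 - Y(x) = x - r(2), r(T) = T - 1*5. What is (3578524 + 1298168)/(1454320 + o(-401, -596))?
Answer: 21389/7547 ≈ 2.8341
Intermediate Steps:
r(T) = -5 + T (r(T) = T - 5 = -5 + T)
Y(x) = 6 - x (Y(x) = 9 - (x - (-5 + 2)) = 9 - (x - 1*(-3)) = 9 - (x + 3) = 9 - (3 + x) = 9 + (-3 - x) = 6 - x)
o(p, K) = -16 - 447*K (o(p, K) = 9 + (-447*K + (6 - 1*31)) = 9 + (-447*K + (6 - 31)) = 9 + (-447*K - 25) = 9 + (-25 - 447*K) = -16 - 447*K)
(3578524 + 1298168)/(1454320 + o(-401, -596)) = (3578524 + 1298168)/(1454320 + (-16 - 447*(-596))) = 4876692/(1454320 + (-16 + 266412)) = 4876692/(1454320 + 266396) = 4876692/1720716 = 4876692*(1/1720716) = 21389/7547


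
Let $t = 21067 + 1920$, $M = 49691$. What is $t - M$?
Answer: $-26704$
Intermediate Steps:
$t = 22987$
$t - M = 22987 - 49691 = -26704$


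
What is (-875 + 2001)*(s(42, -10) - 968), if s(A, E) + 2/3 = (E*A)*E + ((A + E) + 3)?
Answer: 11033674/3 ≈ 3.6779e+6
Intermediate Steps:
s(A, E) = 7/3 + A + E + A*E² (s(A, E) = -⅔ + ((E*A)*E + ((A + E) + 3)) = -⅔ + ((A*E)*E + (3 + A + E)) = -⅔ + (A*E² + (3 + A + E)) = -⅔ + (3 + A + E + A*E²) = 7/3 + A + E + A*E²)
(-875 + 2001)*(s(42, -10) - 968) = (-875 + 2001)*((7/3 + 42 - 10 + 42*(-10)²) - 968) = 1126*((7/3 + 42 - 10 + 42*100) - 968) = 1126*((7/3 + 42 - 10 + 4200) - 968) = 1126*(12703/3 - 968) = 1126*(9799/3) = 11033674/3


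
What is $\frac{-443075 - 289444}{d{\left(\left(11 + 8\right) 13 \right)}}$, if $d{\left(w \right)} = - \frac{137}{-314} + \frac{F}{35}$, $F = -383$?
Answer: $\frac{2683461270}{38489} \approx 69720.0$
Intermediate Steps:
$d{\left(w \right)} = - \frac{115467}{10990}$ ($d{\left(w \right)} = - \frac{137}{-314} - \frac{383}{35} = \left(-137\right) \left(- \frac{1}{314}\right) - \frac{383}{35} = \frac{137}{314} - \frac{383}{35} = - \frac{115467}{10990}$)
$\frac{-443075 - 289444}{d{\left(\left(11 + 8\right) 13 \right)}} = \frac{-443075 - 289444}{- \frac{115467}{10990}} = \left(-443075 - 289444\right) \left(- \frac{10990}{115467}\right) = \left(-732519\right) \left(- \frac{10990}{115467}\right) = \frac{2683461270}{38489}$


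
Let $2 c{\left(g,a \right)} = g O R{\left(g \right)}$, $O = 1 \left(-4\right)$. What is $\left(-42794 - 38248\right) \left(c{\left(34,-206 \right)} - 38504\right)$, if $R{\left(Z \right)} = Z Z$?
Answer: $9490990704$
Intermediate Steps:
$R{\left(Z \right)} = Z^{2}$
$O = -4$
$c{\left(g,a \right)} = - 2 g^{3}$ ($c{\left(g,a \right)} = \frac{g \left(-4\right) g^{2}}{2} = \frac{- 4 g g^{2}}{2} = \frac{\left(-4\right) g^{3}}{2} = - 2 g^{3}$)
$\left(-42794 - 38248\right) \left(c{\left(34,-206 \right)} - 38504\right) = \left(-42794 - 38248\right) \left(- 2 \cdot 34^{3} - 38504\right) = - 81042 \left(\left(-2\right) 39304 - 38504\right) = - 81042 \left(-78608 - 38504\right) = \left(-81042\right) \left(-117112\right) = 9490990704$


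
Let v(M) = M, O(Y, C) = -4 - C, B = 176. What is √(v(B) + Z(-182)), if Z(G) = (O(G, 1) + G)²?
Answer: 3*√3905 ≈ 187.47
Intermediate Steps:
Z(G) = (-5 + G)² (Z(G) = ((-4 - 1*1) + G)² = ((-4 - 1) + G)² = (-5 + G)²)
√(v(B) + Z(-182)) = √(176 + (-5 - 182)²) = √(176 + (-187)²) = √(176 + 34969) = √35145 = 3*√3905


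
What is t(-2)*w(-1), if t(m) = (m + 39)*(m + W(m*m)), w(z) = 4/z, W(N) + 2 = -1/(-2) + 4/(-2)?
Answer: 814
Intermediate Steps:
W(N) = -7/2 (W(N) = -2 + (-1/(-2) + 4/(-2)) = -2 + (-1*(-½) + 4*(-½)) = -2 + (½ - 2) = -2 - 3/2 = -7/2)
t(m) = (39 + m)*(-7/2 + m) (t(m) = (m + 39)*(m - 7/2) = (39 + m)*(-7/2 + m))
t(-2)*w(-1) = (-273/2 + (-2)² + (71/2)*(-2))*(4/(-1)) = (-273/2 + 4 - 71)*(4*(-1)) = -407/2*(-4) = 814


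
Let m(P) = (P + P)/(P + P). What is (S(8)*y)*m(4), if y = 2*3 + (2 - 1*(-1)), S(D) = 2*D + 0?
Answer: 144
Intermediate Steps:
S(D) = 2*D
m(P) = 1 (m(P) = (2*P)/((2*P)) = (2*P)*(1/(2*P)) = 1)
y = 9 (y = 6 + (2 + 1) = 6 + 3 = 9)
(S(8)*y)*m(4) = ((2*8)*9)*1 = (16*9)*1 = 144*1 = 144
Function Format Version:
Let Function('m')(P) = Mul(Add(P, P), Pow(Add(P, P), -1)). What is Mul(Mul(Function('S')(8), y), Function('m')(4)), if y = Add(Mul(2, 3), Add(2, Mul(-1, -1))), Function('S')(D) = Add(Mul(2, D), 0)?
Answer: 144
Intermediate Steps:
Function('S')(D) = Mul(2, D)
Function('m')(P) = 1 (Function('m')(P) = Mul(Mul(2, P), Pow(Mul(2, P), -1)) = Mul(Mul(2, P), Mul(Rational(1, 2), Pow(P, -1))) = 1)
y = 9 (y = Add(6, Add(2, 1)) = Add(6, 3) = 9)
Mul(Mul(Function('S')(8), y), Function('m')(4)) = Mul(Mul(Mul(2, 8), 9), 1) = Mul(Mul(16, 9), 1) = Mul(144, 1) = 144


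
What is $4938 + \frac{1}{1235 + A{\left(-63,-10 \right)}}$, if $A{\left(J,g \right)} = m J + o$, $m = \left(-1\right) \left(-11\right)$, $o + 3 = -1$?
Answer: $\frac{2656645}{538} \approx 4938.0$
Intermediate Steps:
$o = -4$ ($o = -3 - 1 = -4$)
$m = 11$
$A{\left(J,g \right)} = -4 + 11 J$ ($A{\left(J,g \right)} = 11 J - 4 = -4 + 11 J$)
$4938 + \frac{1}{1235 + A{\left(-63,-10 \right)}} = 4938 + \frac{1}{1235 + \left(-4 + 11 \left(-63\right)\right)} = 4938 + \frac{1}{1235 - 697} = 4938 + \frac{1}{538} = \frac{2656645}{538}$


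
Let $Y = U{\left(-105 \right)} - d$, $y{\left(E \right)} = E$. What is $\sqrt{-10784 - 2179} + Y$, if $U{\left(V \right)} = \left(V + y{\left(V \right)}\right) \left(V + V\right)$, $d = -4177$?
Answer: $48277 + i \sqrt{12963} \approx 48277.0 + 113.86 i$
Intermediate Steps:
$U{\left(V \right)} = 4 V^{2}$ ($U{\left(V \right)} = \left(V + V\right) \left(V + V\right) = 2 V 2 V = 4 V^{2}$)
$Y = 48277$ ($Y = 4 \left(-105\right)^{2} - -4177 = 4 \cdot 11025 + 4177 = 44100 + 4177 = 48277$)
$\sqrt{-10784 - 2179} + Y = \sqrt{-10784 - 2179} + 48277 = \sqrt{-12963} + 48277 = i \sqrt{12963} + 48277 = 48277 + i \sqrt{12963}$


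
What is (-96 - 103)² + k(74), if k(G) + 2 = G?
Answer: 39673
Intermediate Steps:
k(G) = -2 + G
(-96 - 103)² + k(74) = (-96 - 103)² + (-2 + 74) = (-199)² + 72 = 39601 + 72 = 39673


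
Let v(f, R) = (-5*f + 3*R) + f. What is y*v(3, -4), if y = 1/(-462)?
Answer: 4/77 ≈ 0.051948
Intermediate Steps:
v(f, R) = -4*f + 3*R
y = -1/462 ≈ -0.0021645
y*v(3, -4) = -(-4*3 + 3*(-4))/462 = -(-12 - 12)/462 = -1/462*(-24) = 4/77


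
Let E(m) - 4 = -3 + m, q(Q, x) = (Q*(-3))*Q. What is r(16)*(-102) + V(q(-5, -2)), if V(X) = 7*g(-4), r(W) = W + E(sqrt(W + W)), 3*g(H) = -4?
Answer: -5230/3 - 408*sqrt(2) ≈ -2320.3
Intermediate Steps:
g(H) = -4/3 (g(H) = (1/3)*(-4) = -4/3)
q(Q, x) = -3*Q**2 (q(Q, x) = (-3*Q)*Q = -3*Q**2)
E(m) = 1 + m (E(m) = 4 + (-3 + m) = 1 + m)
r(W) = 1 + W + sqrt(2)*sqrt(W) (r(W) = W + (1 + sqrt(W + W)) = W + (1 + sqrt(2*W)) = W + (1 + sqrt(2)*sqrt(W)) = 1 + W + sqrt(2)*sqrt(W))
V(X) = -28/3 (V(X) = 7*(-4/3) = -28/3)
r(16)*(-102) + V(q(-5, -2)) = (1 + 16 + sqrt(2)*sqrt(16))*(-102) - 28/3 = (1 + 16 + sqrt(2)*4)*(-102) - 28/3 = (1 + 16 + 4*sqrt(2))*(-102) - 28/3 = (17 + 4*sqrt(2))*(-102) - 28/3 = (-1734 - 408*sqrt(2)) - 28/3 = -5230/3 - 408*sqrt(2)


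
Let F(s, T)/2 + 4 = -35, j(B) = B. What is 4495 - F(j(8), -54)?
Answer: 4573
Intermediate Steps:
F(s, T) = -78 (F(s, T) = -8 + 2*(-35) = -8 - 70 = -78)
4495 - F(j(8), -54) = 4495 - 1*(-78) = 4495 + 78 = 4573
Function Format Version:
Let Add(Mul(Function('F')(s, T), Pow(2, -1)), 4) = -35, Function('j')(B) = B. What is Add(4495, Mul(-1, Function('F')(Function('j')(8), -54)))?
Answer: 4573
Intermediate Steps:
Function('F')(s, T) = -78 (Function('F')(s, T) = Add(-8, Mul(2, -35)) = Add(-8, -70) = -78)
Add(4495, Mul(-1, Function('F')(Function('j')(8), -54))) = Add(4495, Mul(-1, -78)) = Add(4495, 78) = 4573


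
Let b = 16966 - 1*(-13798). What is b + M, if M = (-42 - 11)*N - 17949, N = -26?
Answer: 14193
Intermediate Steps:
M = -16571 (M = (-42 - 11)*(-26) - 17949 = -53*(-26) - 17949 = 1378 - 17949 = -16571)
b = 30764 (b = 16966 + 13798 = 30764)
b + M = 30764 - 16571 = 14193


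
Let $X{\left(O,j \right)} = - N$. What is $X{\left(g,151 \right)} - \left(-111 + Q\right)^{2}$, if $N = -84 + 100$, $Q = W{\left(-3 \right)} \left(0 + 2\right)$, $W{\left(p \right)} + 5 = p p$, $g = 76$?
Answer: $-10625$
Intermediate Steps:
$W{\left(p \right)} = -5 + p^{2}$ ($W{\left(p \right)} = -5 + p p = -5 + p^{2}$)
$Q = 8$ ($Q = \left(-5 + \left(-3\right)^{2}\right) \left(0 + 2\right) = \left(-5 + 9\right) 2 = 4 \cdot 2 = 8$)
$N = 16$
$X{\left(O,j \right)} = -16$ ($X{\left(O,j \right)} = \left(-1\right) 16 = -16$)
$X{\left(g,151 \right)} - \left(-111 + Q\right)^{2} = -16 - \left(-111 + 8\right)^{2} = -16 - \left(-103\right)^{2} = -16 - 10609 = -10625$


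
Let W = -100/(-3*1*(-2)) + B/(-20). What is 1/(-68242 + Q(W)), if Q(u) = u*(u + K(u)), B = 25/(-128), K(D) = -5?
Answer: -2359296/160151992607 ≈ -1.4732e-5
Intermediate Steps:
B = -25/128 (B = 25*(-1/128) = -25/128 ≈ -0.19531)
W = -25585/1536 (W = -100/(-3*1*(-2)) - 25/128/(-20) = -100/((-3*(-2))) - 25/128*(-1/20) = -100/6 + 5/512 = -100*⅙ + 5/512 = -50/3 + 5/512 = -25585/1536 ≈ -16.657)
Q(u) = u*(-5 + u) (Q(u) = u*(u - 5) = u*(-5 + u))
1/(-68242 + Q(W)) = 1/(-68242 - 25585*(-5 - 25585/1536)/1536) = 1/(-68242 - 25585/1536*(-33265/1536)) = 1/(-68242 + 851085025/2359296) = 1/(-160151992607/2359296) = -2359296/160151992607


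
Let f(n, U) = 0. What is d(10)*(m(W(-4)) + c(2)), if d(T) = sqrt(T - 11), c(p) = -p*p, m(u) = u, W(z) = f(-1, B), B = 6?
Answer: -4*I ≈ -4.0*I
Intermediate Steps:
W(z) = 0
c(p) = -p**2
d(T) = sqrt(-11 + T)
d(10)*(m(W(-4)) + c(2)) = sqrt(-11 + 10)*(0 - 1*2**2) = sqrt(-1)*(0 - 1*4) = I*(0 - 4) = I*(-4) = -4*I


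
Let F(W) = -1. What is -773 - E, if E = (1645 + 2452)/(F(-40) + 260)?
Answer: -204304/259 ≈ -788.82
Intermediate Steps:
E = 4097/259 (E = (1645 + 2452)/(-1 + 260) = 4097/259 ≈ 15.819)
-773 - E = -773 - 1*4097/259 = -773 - 4097/259 = -204304/259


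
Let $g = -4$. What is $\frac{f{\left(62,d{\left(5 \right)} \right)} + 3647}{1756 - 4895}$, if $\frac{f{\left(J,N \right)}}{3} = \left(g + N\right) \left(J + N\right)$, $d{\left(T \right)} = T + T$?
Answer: $- \frac{4943}{3139} \approx -1.5747$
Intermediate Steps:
$d{\left(T \right)} = 2 T$
$f{\left(J,N \right)} = 3 \left(-4 + N\right) \left(J + N\right)$
$\frac{f{\left(62,d{\left(5 \right)} \right)} + 3647}{1756 - 4895} = \frac{\left(\left(-12\right) 62 - 12 \cdot 2 \cdot 5 + 3 \left(2 \cdot 5\right)^{2} + 3 \cdot 62 \cdot 2 \cdot 5\right) + 3647}{1756 - 4895} = \frac{\left(-744 - 120 + 3 \cdot 10^{2} + 3 \cdot 62 \cdot 10\right) + 3647}{-3139} = \left(\left(-744 - 120 + 3 \cdot 100 + 1860\right) + 3647\right) \left(- \frac{1}{3139}\right) = \left(\left(-744 - 120 + 300 + 1860\right) + 3647\right) \left(- \frac{1}{3139}\right) = \left(1296 + 3647\right) \left(- \frac{1}{3139}\right) = 4943 \left(- \frac{1}{3139}\right) = - \frac{4943}{3139}$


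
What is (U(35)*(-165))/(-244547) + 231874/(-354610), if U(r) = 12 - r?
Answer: -29024918014/43359405835 ≈ -0.66940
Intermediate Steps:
(U(35)*(-165))/(-244547) + 231874/(-354610) = ((12 - 1*35)*(-165))/(-244547) + 231874/(-354610) = ((12 - 35)*(-165))*(-1/244547) + 231874*(-1/354610) = -23*(-165)*(-1/244547) - 115937/177305 = 3795*(-1/244547) - 115937/177305 = -3795/244547 - 115937/177305 = -29024918014/43359405835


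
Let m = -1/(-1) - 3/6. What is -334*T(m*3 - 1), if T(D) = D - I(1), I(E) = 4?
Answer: 1169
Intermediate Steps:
m = ½ (m = -1*(-1) - 3*⅙ = 1 - ½ = ½ ≈ 0.50000)
T(D) = -4 + D (T(D) = D - 1*4 = D - 4 = -4 + D)
-334*T(m*3 - 1) = -334*(-4 + ((½)*3 - 1)) = -334*(-4 + (3/2 - 1)) = -334*(-4 + ½) = -334*(-7/2) = 1169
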